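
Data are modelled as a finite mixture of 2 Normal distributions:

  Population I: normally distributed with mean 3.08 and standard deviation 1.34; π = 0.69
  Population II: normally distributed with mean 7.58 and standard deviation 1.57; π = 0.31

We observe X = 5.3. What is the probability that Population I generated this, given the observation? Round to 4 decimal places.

Posterior ∝ prior × likelihood, so P(k | x) ∝ π_k f_k(x); normalise over all components.
Component likelihoods at x = 5.3:
  L_I = (1/(1.34·√(2π)))·exp(−(5.3−3.08)²/(2·1.34²)) = 0.297718·exp(-1.37235) = 0.0754743
  L_II = (1/(1.57·√(2π)))·exp(−(5.3−7.58)²/(2·1.57²)) = 0.254103·exp(-1.05448) = 0.0885224
Multiply by the mixture weights:
  π_I·L_I = 0.69 × 0.0754743 = 0.0520773
  π_II·L_II = 0.31 × 0.0885224 = 0.027442
Sum: 0.0520773 + 0.027442 = 0.0795192
P(Population I | 5.3) = 0.0520773 / 0.0795192 ≈ 0.6549

0.6549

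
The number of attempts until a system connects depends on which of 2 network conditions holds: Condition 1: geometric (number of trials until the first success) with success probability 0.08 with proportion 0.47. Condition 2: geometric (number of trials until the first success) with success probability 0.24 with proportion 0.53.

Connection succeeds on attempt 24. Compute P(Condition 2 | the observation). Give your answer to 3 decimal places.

0.040

The responsibility of component k is π_k f_k(x) divided by Σ_j π_j f_j(x).
Evaluate each component's likelihood at the observed value:
  L_1 = 0.08·(1−0.08)^23 = 0.08·0.146933 = 0.0117547
  L_2 = 0.24·(1−0.24)^23 = 0.24·0.00181431 = 0.000435436
Prior × likelihood for each component:
  π_1·L_1 = 0.47 × 0.0117547 = 0.00552469
  π_2·L_2 = 0.53 × 0.000435436 = 0.000230781
Sum: 0.00552469 + 0.000230781 = 0.00575547
P(Condition 2 | data) = 0.000230781 / 0.00575547 ≈ 0.040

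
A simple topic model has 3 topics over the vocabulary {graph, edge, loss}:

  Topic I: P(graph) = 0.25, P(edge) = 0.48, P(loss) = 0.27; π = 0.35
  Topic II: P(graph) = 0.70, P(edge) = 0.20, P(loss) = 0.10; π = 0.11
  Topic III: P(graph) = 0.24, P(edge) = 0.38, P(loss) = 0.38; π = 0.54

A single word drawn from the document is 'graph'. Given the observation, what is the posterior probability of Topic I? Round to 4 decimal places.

0.2975

Posterior ∝ prior × likelihood, so P(k | x) ∝ w_k f_k(x); normalise over all components.
Component likelihoods at x = 'graph':
  p_I = P(graph | comp) = 0.25
  p_II = P(graph | comp) = 0.70
  p_III = P(graph | comp) = 0.24
Unnormalised posteriors:
  w_I·p_I = 0.35 × 0.25 = 0.0875
  w_II·p_II = 0.11 × 0.7 = 0.077
  w_III·p_III = 0.54 × 0.24 = 0.1296
Marginal: 0.0875 + 0.077 + 0.1296 = 0.2941
P(Topic I | 'graph') = 0.0875 / 0.2941 ≈ 0.2975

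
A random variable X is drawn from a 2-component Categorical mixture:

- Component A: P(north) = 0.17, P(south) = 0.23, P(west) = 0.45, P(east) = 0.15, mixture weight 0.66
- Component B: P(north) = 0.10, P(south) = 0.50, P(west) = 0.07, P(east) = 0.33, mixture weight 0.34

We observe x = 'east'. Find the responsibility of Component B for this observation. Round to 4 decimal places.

0.5312

P(component k | x) = P(Z=k)·f_k(x) / marginal(x), where marginal(x) = Σ_j P(Z=j)·f_j(x).
Component likelihoods at x = 'east':
  L_A = P(east | comp) = 0.15
  L_B = P(east | comp) = 0.33
Multiply by the mixture weights:
  P(Z=A)·L_A = 0.66 × 0.15 = 0.099
  P(Z=B)·L_B = 0.34 × 0.33 = 0.1122
Denominator: 0.099 + 0.1122 = 0.2112
Responsibility of Component B: 0.1122 / 0.2112 ≈ 0.5312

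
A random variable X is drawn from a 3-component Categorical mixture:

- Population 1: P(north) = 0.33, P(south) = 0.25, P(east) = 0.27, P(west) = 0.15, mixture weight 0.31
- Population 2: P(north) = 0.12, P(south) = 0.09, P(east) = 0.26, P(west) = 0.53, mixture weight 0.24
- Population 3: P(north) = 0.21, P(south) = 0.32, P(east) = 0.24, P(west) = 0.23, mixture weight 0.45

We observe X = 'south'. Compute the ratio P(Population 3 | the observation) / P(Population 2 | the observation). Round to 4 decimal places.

6.6667

Posterior odds = (π_i f_i(x)) / (π_j f_j(x)); the normalising sum cancels.
Evaluate each component's likelihood at the observed value:
  f_1 = 0.25
  f_2 = 0.09
  f_3 = 0.32
0.144 / 0.0216 ≈ 6.6667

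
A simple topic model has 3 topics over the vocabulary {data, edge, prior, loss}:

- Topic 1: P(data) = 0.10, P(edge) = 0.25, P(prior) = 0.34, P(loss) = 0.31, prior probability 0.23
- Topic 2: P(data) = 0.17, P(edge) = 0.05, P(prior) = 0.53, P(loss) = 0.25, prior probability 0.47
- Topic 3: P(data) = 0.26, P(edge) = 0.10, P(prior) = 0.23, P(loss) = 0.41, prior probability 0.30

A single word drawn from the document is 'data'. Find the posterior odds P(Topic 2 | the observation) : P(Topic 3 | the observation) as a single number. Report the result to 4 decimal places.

1.0244

Since P(k|x) ∝ π_k f_k(x), the posterior odds are π_i f_i(x) / (π_j f_j(x)).
Component likelihoods at x = 'data':
  L_1 = 0.1
  L_2 = 0.17
  L_3 = 0.26
Posterior odds = (π_2·L_2) / (π_3·L_3) = (0.47·0.17) / (0.30·0.26) = 0.0799 / 0.078 ≈ 1.0244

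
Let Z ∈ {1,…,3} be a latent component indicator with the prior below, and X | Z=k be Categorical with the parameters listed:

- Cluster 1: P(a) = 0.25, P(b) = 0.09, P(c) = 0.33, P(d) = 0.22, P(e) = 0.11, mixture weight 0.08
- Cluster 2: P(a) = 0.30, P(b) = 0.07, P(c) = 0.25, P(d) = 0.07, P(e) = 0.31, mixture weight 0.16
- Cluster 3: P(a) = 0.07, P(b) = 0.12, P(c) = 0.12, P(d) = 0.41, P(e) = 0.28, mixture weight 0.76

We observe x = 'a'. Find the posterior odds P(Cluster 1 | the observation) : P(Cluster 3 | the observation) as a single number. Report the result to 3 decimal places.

Since P(k|x) ∝ π_k f_k(x), the posterior odds are π_i f_i(x) / (π_j f_j(x)).
Categorical probabilities:
  p_1 = P(a | comp) = 0.25
  p_2 = P(a | comp) = 0.30
  p_3 = P(a | comp) = 0.07
Odds = (0.08/0.76) × (0.25/0.07) = 0.105263 × 3.57143 ≈ 0.376

0.376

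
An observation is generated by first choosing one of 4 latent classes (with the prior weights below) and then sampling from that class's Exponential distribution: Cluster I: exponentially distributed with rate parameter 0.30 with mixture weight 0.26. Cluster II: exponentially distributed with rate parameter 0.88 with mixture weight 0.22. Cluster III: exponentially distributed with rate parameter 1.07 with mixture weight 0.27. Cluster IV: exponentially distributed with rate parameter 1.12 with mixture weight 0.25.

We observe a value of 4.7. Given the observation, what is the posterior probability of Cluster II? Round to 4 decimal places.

0.1215

By Bayes' theorem, P(k | x) = w_k f_k(x) / Σ_j w_j f_j(x).
Component likelihoods at x = 4.7:
  f_I = 0.30·e^(−0.30·4.7) = 0.30·e^(−1.4100) = 0.073243
  f_II = 0.88·e^(−0.88·4.7) = 0.88·e^(−4.1360) = 0.0140683
  f_III = 1.07·e^(−1.07·4.7) = 1.07·e^(−5.0290) = 0.00700353
  f_IV = 1.12·e^(−1.12·4.7) = 1.12·e^(−5.2640) = 0.00579551
Unnormalised posteriors:
  w_I·f_I = 0.26 × 0.073243 = 0.0190432
  w_II·f_II = 0.22 × 0.0140683 = 0.00309502
  w_III·f_III = 0.27 × 0.00700353 = 0.00189095
  w_IV·f_IV = 0.25 × 0.00579551 = 0.00144888
Sum: 0.0190432 + 0.00309502 + 0.00189095 + 0.00144888 = 0.025478
So the posterior for Cluster II is 0.00309502 / 0.025478 ≈ 0.1215.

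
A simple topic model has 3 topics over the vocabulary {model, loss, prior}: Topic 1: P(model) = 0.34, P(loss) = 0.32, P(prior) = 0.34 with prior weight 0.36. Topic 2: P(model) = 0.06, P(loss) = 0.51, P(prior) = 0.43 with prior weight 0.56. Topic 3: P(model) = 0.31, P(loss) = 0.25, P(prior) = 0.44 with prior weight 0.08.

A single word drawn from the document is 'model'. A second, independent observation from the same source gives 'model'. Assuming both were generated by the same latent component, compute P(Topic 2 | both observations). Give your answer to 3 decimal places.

P(component k | x) = w_k·f_k(x) / marginal(x), where marginal(x) = Σ_j w_j·f_j(x).
Since both observations come from the same component, the likelihood for component k is f_k(x₁)·f_k(x₂).
  p_1 = [P(model | comp) = 0.34] × [0.34] = 0.1156
  p_2 = [P(model | comp) = 0.06] × [0.06] = 0.0036
  p_3 = [P(model | comp) = 0.31] × [0.31] = 0.0961
Prior × likelihood for each component:
  w_1·p_1 = 0.36 × 0.1156 = 0.041616
  w_2·p_2 = 0.56 × 0.0036 = 0.002016
  w_3·p_3 = 0.08 × 0.0961 = 0.007688
Sum: 0.041616 + 0.002016 + 0.007688 = 0.05132
P(Topic 2 | x) = 0.002016 / 0.05132 ≈ 0.039

0.039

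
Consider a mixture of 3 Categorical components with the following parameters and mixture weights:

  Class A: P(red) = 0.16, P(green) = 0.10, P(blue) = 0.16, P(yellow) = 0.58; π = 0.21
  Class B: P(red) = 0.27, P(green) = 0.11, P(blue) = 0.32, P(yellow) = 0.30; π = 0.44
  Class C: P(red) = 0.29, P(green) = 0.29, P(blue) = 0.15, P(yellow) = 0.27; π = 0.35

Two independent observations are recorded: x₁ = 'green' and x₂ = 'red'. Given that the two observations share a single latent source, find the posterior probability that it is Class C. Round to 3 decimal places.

The responsibility of component k is π_k f_k(x) divided by Σ_j π_j f_j(x).
Since both observations come from the same component, the likelihood for component k is f_k(x₁)·f_k(x₂).
  L_A = [0.1] × [0.16] = 0.016
  L_B = [0.11] × [0.27] = 0.0297
  L_C = [0.29] × [0.29] = 0.0841
Multiply by the mixture weights:
  π_A·L_A = 0.21 × 0.016 = 0.00336
  π_B·L_B = 0.44 × 0.0297 = 0.013068
  π_C·L_C = 0.35 × 0.0841 = 0.029435
Marginal: 0.00336 + 0.013068 + 0.029435 = 0.045863
P(Class C | data) = 0.029435 / 0.045863 ≈ 0.642

0.642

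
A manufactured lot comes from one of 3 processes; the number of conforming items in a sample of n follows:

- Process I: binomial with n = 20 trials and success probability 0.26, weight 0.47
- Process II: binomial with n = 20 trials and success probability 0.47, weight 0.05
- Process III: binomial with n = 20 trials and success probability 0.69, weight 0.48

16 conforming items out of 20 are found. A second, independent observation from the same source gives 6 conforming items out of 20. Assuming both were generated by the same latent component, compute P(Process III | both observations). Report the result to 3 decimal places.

0.740

Apply Bayes' rule: the posterior for each component is proportional to its prior times its likelihood at x.
Since both observations come from the same component, the likelihood for component k is f_k(x₁)·f_k(x₂).
  L_I = [C(20,16)·0.26^16·0.74^4 = 4845·4.36087e-10·0.299866 = 6.33569e-07] × [0.176794] = 1.12011e-07
  L_II = [C(20,16)·0.47^16·0.53^4 = 4845·5.66977e-06·0.0789048 = 0.00216752] × [0.0576545] = 0.000124967
  L_III = [C(20,16)·0.69^16·0.31^4 = 4845·0.00263989·0.00923521 = 0.118121] × [0.000316623] = 3.73997e-05
Weight by the priors:
  w_I·L_I = 0.47 × 1.12011e-07 = 5.26454e-08
  w_II·L_II = 0.05 × 0.000124967 = 6.24836e-06
  w_III·L_III = 0.48 × 3.73997e-05 = 1.79519e-05
Evidence: 5.26454e-08 + 6.24836e-06 + 1.79519e-05 = 2.42529e-05
P(Process III | x) ≈ 0.740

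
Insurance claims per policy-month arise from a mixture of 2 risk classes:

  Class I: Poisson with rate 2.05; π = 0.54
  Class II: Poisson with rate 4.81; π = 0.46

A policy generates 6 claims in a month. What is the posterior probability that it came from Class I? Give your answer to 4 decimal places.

By Bayes' theorem, P(k | x) = P(Z=k) f_k(x) / Σ_j P(Z=j) f_j(x).
Evaluate each component's likelihood at the observed value:
  L_I = e^(−2.05)·2.05^6/6! = 0.0132705
  L_II = e^(−4.81)·4.81^6/6! = 0.140146
Multiply by the mixture weights:
  P(Z=I)·L_I = 0.54 × 0.0132705 = 0.00716606
  P(Z=II)·L_II = 0.46 × 0.140146 = 0.0644673
Sum: 0.00716606 + 0.0644673 = 0.0716333
P(Class I | 6 claims) = 0.00716606 / 0.0716333 ≈ 0.1000

0.1000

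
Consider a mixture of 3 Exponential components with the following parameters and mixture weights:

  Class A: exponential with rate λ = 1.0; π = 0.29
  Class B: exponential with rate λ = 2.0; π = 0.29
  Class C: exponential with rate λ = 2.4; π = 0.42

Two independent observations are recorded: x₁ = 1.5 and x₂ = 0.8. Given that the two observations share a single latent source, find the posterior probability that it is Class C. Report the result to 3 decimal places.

Apply Bayes' rule: the posterior for each component is proportional to its prior times its likelihood at x.
Since both observations come from the same component, the likelihood for component k is f_k(x₁)·f_k(x₂).
  L_A = [1.0·e^(−1.0·1.5) = 1.0·e^(−1.5000) = 0.22313] × [0.449329] = 0.100259
  L_B = [2.0·e^(−2.0·1.5) = 2.0·e^(−3.0000) = 0.0995741] × [0.403793] = 0.0402073
  L_C = [2.4·e^(−2.4·1.5) = 2.4·e^(−3.6000) = 0.0655769] × [0.351857] = 0.0230737
Prior × likelihood for each component:
  π_A·L_A = 0.29 × 0.100259 = 0.0290751
  π_B·L_B = 0.29 × 0.0402073 = 0.0116601
  π_C·L_C = 0.42 × 0.0230737 = 0.00969095
Evidence: 0.0290751 + 0.0116601 + 0.00969095 = 0.0504261
Responsibility of Class C: 0.00969095 / 0.0504261 ≈ 0.192

0.192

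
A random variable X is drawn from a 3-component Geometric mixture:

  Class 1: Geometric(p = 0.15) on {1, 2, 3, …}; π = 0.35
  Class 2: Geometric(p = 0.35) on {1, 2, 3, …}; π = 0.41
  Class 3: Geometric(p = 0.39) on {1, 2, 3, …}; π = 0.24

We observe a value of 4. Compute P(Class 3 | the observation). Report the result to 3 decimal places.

0.229

The responsibility of component k is π_k f_k(x) divided by Σ_j π_j f_j(x).
Geometric probabilities:
  f_1 = 0.0921187
  f_2 = 0.0961188
  f_3 = 0.0885226
Multiply by the mixture weights:
  π_1·f_1 = 0.35 × 0.0921187 = 0.0322416
  π_2·f_2 = 0.41 × 0.0961188 = 0.0394087
  π_3·f_3 = 0.24 × 0.0885226 = 0.0212454
Marginal: 0.0322416 + 0.0394087 + 0.0212454 = 0.0928957
P(Class 3 | data) ≈ 0.229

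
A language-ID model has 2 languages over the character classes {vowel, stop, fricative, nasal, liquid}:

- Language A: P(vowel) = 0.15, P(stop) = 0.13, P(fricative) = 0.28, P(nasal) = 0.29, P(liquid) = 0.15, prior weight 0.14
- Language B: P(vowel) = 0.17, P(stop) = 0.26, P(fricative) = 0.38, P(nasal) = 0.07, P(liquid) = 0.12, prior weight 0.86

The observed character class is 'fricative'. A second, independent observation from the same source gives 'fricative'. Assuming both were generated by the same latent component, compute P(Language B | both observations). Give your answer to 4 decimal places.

Posterior ∝ prior × likelihood, so P(k | x) ∝ w_k f_k(x); normalise over all components.
Since both observations come from the same component, the likelihood for component k is f_k(x₁)·f_k(x₂).
  f_A = [0.28] × [0.28] = 0.0784
  f_B = [0.38] × [0.38] = 0.1444
Multiply by the mixture weights:
  w_A·f_A = 0.14 × 0.0784 = 0.010976
  w_B·f_B = 0.86 × 0.1444 = 0.124184
Denominator: 0.010976 + 0.124184 = 0.13516
So the posterior for Language B is 0.124184 / 0.13516 ≈ 0.9188.

0.9188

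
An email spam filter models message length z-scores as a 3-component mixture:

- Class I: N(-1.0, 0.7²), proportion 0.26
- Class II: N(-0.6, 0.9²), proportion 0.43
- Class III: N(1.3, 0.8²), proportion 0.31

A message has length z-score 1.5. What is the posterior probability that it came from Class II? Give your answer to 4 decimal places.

0.0770

The responsibility of component k is w_k f_k(x) divided by Σ_j w_j f_j(x).
Component likelihoods at x = 1.5:
  f_I = (1/(0.7·√(2π)))·exp(−(1.5−-1.0)²/(2·0.7²)) = 0.569918·exp(-6.37755) = 0.000968449
  f_II = (1/(0.9·√(2π)))·exp(−(1.5−-0.6)²/(2·0.9²)) = 0.443269·exp(-2.72222) = 0.0291354
  f_III = (1/(0.8·√(2π)))·exp(−(1.5−1.3)²/(2·0.8²)) = 0.498678·exp(-0.03125) = 0.483335
Weight by the priors:
  w_I·f_I = 0.26 × 0.000968449 = 0.000251797
  w_II·f_II = 0.43 × 0.0291354 = 0.0125282
  w_III·f_III = 0.31 × 0.483335 = 0.149834
Denominator: 0.000251797 + 0.0125282 + 0.149834 = 0.162614
P(Class II | 1.5) = 0.0125282 / 0.162614 ≈ 0.0770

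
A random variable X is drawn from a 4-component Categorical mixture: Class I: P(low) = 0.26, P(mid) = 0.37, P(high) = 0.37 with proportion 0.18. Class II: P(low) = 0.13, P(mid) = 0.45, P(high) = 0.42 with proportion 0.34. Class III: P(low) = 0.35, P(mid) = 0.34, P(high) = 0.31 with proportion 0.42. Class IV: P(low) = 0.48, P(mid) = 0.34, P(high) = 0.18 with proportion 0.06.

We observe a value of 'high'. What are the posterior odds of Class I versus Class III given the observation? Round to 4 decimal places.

0.5115

Since P(k|x) ∝ w_k f_k(x), the posterior odds are w_i f_i(x) / (w_j f_j(x)).
Categorical probabilities:
  f_I = 0.37
  f_II = 0.42
  f_III = 0.31
  f_IV = 0.18
Odds = (0.18/0.42) × (0.37/0.31) = 0.428571 × 1.19355 ≈ 0.5115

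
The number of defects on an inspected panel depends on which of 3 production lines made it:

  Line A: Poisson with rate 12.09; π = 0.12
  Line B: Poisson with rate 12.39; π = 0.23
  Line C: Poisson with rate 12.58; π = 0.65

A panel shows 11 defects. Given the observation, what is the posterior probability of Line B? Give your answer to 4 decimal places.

By Bayes' theorem, P(k | x) = π_k f_k(x) / Σ_j π_j f_j(x).
Component likelihoods at x = 11 defects:
  L_A = e^(−12.09)·12.09^11/11! = 0.113478
  L_B = e^(−12.39)·12.39^11/11! = 0.110083
  L_C = e^(−12.58)·12.58^11/11! = 0.107623
Multiply by the mixture weights:
  π_A·L_A = 0.12 × 0.113478 = 0.0136174
  π_B·L_B = 0.23 × 0.110083 = 0.0253191
  π_C·L_C = 0.65 × 0.107623 = 0.0699552
Sum: 0.0136174 + 0.0253191 + 0.0699552 = 0.108892
P(Line B | 11 defects) = 0.0253191 / 0.108892 ≈ 0.2325

0.2325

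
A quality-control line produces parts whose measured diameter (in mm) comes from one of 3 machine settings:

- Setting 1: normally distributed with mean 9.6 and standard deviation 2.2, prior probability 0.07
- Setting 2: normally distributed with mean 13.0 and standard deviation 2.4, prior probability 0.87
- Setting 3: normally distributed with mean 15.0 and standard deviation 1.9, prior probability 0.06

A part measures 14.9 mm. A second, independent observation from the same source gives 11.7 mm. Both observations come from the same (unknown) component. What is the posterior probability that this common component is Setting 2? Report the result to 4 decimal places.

0.9580

By Bayes' theorem, P(k | x) = w_k f_k(x) / Σ_j w_j f_j(x).
Since both observations come from the same component, the likelihood for component k is f_k(x₁)·f_k(x₂).
  L_1 = [(1/(2.2·√(2π)))·exp(−(14.9−9.6)²/(2·2.2²)) = 0.181337·exp(-2.90186) = 0.00995923] × [0.114983] = 0.00114514
  L_2 = [(1/(2.4·√(2π)))·exp(−(14.9−13.0)²/(2·2.4²)) = 0.166226·exp(-0.31337) = 0.121508] × [0.143545] = 0.0174418
  L_3 = [(1/(1.9·√(2π)))·exp(−(14.9−15.0)²/(2·1.9²)) = 0.209970·exp(-0.00139) = 0.209679] × [0.0464628] = 0.00974228
Prior × likelihood for each component:
  w_1·L_1 = 0.07 × 0.00114514 = 8.01597e-05
  w_2·L_2 = 0.87 × 0.0174418 = 0.0151744
  w_3·L_3 = 0.06 × 0.00974228 = 0.000584537
Denominator: 8.01597e-05 + 0.0151744 + 0.000584537 = 0.0158391
So the posterior for Setting 2 is 0.0151744 / 0.0158391 ≈ 0.9580.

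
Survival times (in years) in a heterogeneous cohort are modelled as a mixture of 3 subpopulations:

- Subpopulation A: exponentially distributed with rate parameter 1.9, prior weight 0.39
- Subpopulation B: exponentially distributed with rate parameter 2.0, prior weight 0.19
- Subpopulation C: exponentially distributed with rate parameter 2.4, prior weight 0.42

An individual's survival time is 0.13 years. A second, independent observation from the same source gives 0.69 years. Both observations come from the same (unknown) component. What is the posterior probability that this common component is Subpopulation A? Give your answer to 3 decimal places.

0.379

Apply Bayes' rule: the posterior for each component is proportional to its prior times its likelihood at x.
Since both observations come from the same component, the likelihood for component k is f_k(x₁)·f_k(x₂).
  f_A = [1.9·e^(−1.9·0.13) = 1.9·e^(−0.2470) = 1.48417] × [0.512146] = 0.76011
  f_B = [2.0·e^(−2.0·0.13) = 2.0·e^(−0.2600) = 1.5421] × [0.503157] = 0.77592
  f_C = [2.4·e^(−2.4·0.13) = 2.4·e^(−0.3120) = 1.75676] × [0.458163] = 0.80488
Multiply by the mixture weights:
  π_A·f_A = 0.39 × 0.76011 = 0.296443
  π_B·f_B = 0.19 × 0.77592 = 0.147425
  π_C·f_C = 0.42 × 0.80488 = 0.338049
Normaliser: 0.296443 + 0.147425 + 0.338049 = 0.781917
So the posterior for Subpopulation A is 0.296443 / 0.781917 ≈ 0.379.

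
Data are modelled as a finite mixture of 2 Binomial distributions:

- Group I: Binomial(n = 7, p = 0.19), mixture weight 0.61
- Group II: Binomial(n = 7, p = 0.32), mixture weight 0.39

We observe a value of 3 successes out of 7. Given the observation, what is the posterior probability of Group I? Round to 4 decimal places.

Posterior ∝ prior × likelihood, so P(k | x) ∝ π_k f_k(x); normalise over all components.
Evaluate each component's likelihood at the observed value:
  f_I = C(7,3)·0.19^3·0.81^4 = 35·0.006859·0.430467 = 0.10334
  f_II = C(7,3)·0.32^3·0.68^4 = 35·0.032768·0.213814 = 0.245219
Multiply by the mixture weights:
  π_I·f_I = 0.61 × 0.10334 = 0.0630375
  π_II·f_II = 0.39 × 0.245219 = 0.0956353
Evidence: 0.0630375 + 0.0956353 = 0.158673
P(Group I | 3 successes out of 7) ≈ 0.3973

0.3973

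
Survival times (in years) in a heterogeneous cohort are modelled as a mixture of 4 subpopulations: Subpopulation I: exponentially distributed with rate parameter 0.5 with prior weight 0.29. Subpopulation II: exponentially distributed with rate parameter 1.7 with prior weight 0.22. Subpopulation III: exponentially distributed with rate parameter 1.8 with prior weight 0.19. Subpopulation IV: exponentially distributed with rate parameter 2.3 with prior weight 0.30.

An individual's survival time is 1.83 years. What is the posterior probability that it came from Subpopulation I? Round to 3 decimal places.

P(component k | x) = P(Z=k)·f_k(x) / marginal(x), where marginal(x) = Σ_j P(Z=j)·f_j(x).
Exponential densities:
  f_I = 0.5·e^(−0.5·1.83) = 0.5·e^(−0.9150) = 0.200258
  f_II = 1.7·e^(−1.7·1.83) = 1.7·e^(−3.1110) = 0.0757458
  f_III = 1.8·e^(−1.8·1.83) = 1.8·e^(−3.2940) = 0.0667892
  f_IV = 2.3·e^(−2.3·1.83) = 2.3·e^(−4.2090) = 0.0341808
Weight by the priors:
  P(Z=I)·f_I = 0.29 × 0.200258 = 0.0580749
  P(Z=II)·f_II = 0.22 × 0.0757458 = 0.0166641
  P(Z=III)·f_III = 0.19 × 0.0667892 = 0.01269
  P(Z=IV)·f_IV = 0.30 × 0.0341808 = 0.0102542
Evidence: 0.0580749 + 0.0166641 + 0.01269 + 0.0102542 = 0.0976832
P(Subpopulation I | x) = 0.0580749 / 0.0976832 ≈ 0.595

0.595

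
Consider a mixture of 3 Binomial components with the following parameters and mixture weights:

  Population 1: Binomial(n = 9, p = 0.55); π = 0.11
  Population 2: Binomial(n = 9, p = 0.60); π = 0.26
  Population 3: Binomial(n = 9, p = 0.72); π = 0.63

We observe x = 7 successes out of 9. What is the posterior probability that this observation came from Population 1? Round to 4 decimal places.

Posterior ∝ prior × likelihood, so P(k | x) ∝ P(Z=k) f_k(x); normalise over all components.
Evaluate each component's likelihood at the observed value:
  p_1 = C(9,7)·0.55^7·0.45^2 = 36·0.0152244·0.2025 = 0.110986
  p_2 = C(9,7)·0.60^7·0.40^2 = 36·0.0279936·0.16 = 0.161243
  p_3 = C(9,7)·0.72^7·0.28^2 = 36·0.100306·0.0784 = 0.283104
Multiply by the mixture weights:
  P(Z=1)·p_1 = 0.11 × 0.110986 = 0.0122084
  P(Z=2)·p_2 = 0.26 × 0.161243 = 0.0419232
  P(Z=3)·p_3 = 0.63 × 0.283104 = 0.178356
Evidence: 0.0122084 + 0.0419232 + 0.178356 = 0.232487
So the posterior for Population 1 is 0.0122084 / 0.232487 ≈ 0.0525.

0.0525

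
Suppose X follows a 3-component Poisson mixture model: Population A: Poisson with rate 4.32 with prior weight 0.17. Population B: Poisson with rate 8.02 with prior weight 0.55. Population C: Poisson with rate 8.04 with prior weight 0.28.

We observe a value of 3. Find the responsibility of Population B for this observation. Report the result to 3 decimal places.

The responsibility of component k is w_k f_k(x) divided by Σ_j w_j f_j(x).
Component likelihoods at x = 3:
  p_A = e^(−4.32)·4.32^3/3! = 0.17871
  p_B = e^(−8.02)·8.02^3/3! = 0.0282703
  p_C = e^(−8.04)·8.04^3/3! = 0.0279183
Multiply by the mixture weights:
  w_A·p_A = 0.17 × 0.17871 = 0.0303806
  w_B·p_B = 0.55 × 0.0282703 = 0.0155487
  w_C·p_C = 0.28 × 0.0279183 = 0.00781713
Evidence: 0.0303806 + 0.0155487 + 0.00781713 = 0.0537464
P(Population B | x) = 0.0155487 / 0.0537464 ≈ 0.289

0.289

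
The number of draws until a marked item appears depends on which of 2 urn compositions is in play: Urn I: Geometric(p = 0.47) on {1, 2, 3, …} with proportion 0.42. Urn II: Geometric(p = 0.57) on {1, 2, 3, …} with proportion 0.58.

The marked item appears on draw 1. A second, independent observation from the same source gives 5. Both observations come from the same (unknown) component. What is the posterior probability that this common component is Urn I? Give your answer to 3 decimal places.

By Bayes' theorem, P(k | x) = P(Z=k) f_k(x) / Σ_j P(Z=j) f_j(x).
Since both observations come from the same component, the likelihood for component k is f_k(x₁)·f_k(x₂).
  p_I = [0.47] × [0.0370853] = 0.0174301
  p_II = [0.57] × [0.0194872] = 0.0111077
Prior × likelihood for each component:
  P(Z=I)·p_I = 0.42 × 0.0174301 = 0.00732063
  P(Z=II)·p_II = 0.58 × 0.0111077 = 0.00644246
Marginal: 0.00732063 + 0.00644246 = 0.0137631
P(Urn I | x₁,x₂) = 0.00732063 / 0.0137631 ≈ 0.532

0.532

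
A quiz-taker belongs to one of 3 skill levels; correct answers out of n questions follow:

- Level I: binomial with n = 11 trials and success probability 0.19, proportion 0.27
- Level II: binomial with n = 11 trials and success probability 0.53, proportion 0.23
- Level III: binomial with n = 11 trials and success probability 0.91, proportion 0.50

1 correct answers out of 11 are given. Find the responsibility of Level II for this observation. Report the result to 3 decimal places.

0.010

Posterior ∝ prior × likelihood, so P(k | x) ∝ P(Z=k) f_k(x); normalise over all components.
Evaluate each component's likelihood at the observed value:
  p_I = C(11,1)·0.19^1·0.81^10 = 11·0.19·0.121577 = 0.254095
  p_II = C(11,1)·0.53^1·0.47^10 = 11·0.53·0.000525991 = 0.00306653
  p_III = C(11,1)·0.91^1·0.09^10 = 11·0.91·3.48678e-11 = 3.49027e-10
Prior × likelihood for each component:
  P(Z=I)·p_I = 0.27 × 0.254095 = 0.0686057
  P(Z=II)·p_II = 0.23 × 0.00306653 = 0.000705302
  P(Z=III)·p_III = 0.50 × 3.49027e-10 = 1.74514e-10
Normaliser: 0.0686057 + 0.000705302 + 1.74514e-10 = 0.069311
Responsibility of Level II: 0.000705302 / 0.069311 ≈ 0.010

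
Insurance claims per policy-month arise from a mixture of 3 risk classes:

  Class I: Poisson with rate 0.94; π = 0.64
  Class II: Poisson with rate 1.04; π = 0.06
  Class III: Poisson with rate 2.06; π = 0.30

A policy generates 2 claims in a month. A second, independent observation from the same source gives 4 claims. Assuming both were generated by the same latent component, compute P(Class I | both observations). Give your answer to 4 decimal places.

0.1500

The responsibility of component k is w_k f_k(x) divided by Σ_j w_j f_j(x).
Since both observations come from the same component, the likelihood for component k is f_k(x₁)·f_k(x₂).
  L_I = [e^(−0.94)·0.94^2/2! = 0.172579] × [0.0127076] = 0.00219307
  L_II = [e^(−1.04)·1.04^2/2! = 0.191148] × [0.0172288] = 0.00329326
  L_III = [e^(−2.06)·2.06^2/2! = 0.270432] × [0.0956337] = 0.0258624
Unnormalised posteriors:
  w_I·L_I = 0.64 × 0.00219307 = 0.00140356
  w_II·L_II = 0.06 × 0.00329326 = 0.000197596
  w_III·L_III = 0.30 × 0.0258624 = 0.00775872
Marginal: 0.00140356 + 0.000197596 + 0.00775872 = 0.00935988
Responsibility of Class I: 0.00140356 / 0.00935988 ≈ 0.1500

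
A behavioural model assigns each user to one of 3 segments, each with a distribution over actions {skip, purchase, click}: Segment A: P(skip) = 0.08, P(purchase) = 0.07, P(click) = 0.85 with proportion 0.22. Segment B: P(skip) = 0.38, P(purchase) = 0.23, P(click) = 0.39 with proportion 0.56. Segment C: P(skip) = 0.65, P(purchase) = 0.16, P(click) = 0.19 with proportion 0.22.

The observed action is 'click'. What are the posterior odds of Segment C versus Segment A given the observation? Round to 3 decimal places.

The posterior odds equal the prior odds times the likelihood ratio: (P(Z=i)/P(Z=j))·(f_i(x)/f_j(x)).
Evaluate each component's likelihood at the observed value:
  f_A = P(click | comp) = 0.85
  f_B = P(click | comp) = 0.39
  f_C = P(click | comp) = 0.19
Odds = (0.22/0.22) × (0.19/0.85) = 1 × 0.223529 ≈ 0.224

0.224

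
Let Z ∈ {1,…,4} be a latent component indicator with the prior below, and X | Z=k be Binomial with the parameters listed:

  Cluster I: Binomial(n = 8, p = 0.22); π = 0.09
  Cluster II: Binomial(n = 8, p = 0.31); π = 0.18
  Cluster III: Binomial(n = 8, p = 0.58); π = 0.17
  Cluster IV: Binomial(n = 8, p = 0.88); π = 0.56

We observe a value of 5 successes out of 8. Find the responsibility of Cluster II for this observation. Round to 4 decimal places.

0.1107

Posterior ∝ prior × likelihood, so P(k | x) ∝ π_k f_k(x); normalise over all components.
Component likelihoods at x = 5 successes out of 8:
  f_I = 0.0136957
  f_II = 0.0526676
  f_III = 0.272318
  f_IV = 0.0510676
Prior × likelihood for each component:
  π_I·f_I = 0.09 × 0.0136957 = 0.00123262
  π_II·f_II = 0.18 × 0.0526676 = 0.00948017
  π_III·f_III = 0.17 × 0.272318 = 0.046294
  π_IV·f_IV = 0.56 × 0.0510676 = 0.0285978
Marginal: 0.00123262 + 0.00948017 + 0.046294 + 0.0285978 = 0.0856046
P(Cluster II | 5 successes out of 8) ≈ 0.1107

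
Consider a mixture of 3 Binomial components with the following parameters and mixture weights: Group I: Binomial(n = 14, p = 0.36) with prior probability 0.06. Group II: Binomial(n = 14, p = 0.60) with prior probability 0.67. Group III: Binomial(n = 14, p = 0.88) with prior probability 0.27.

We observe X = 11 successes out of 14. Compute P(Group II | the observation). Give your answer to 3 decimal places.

Apply Bayes' rule: the posterior for each component is proportional to its prior times its likelihood at x.
Binomial probabilities:
  f_I = C(14,11)·0.36^11·0.64^3 = 364·1.31622e-05·0.262144 = 0.00125594
  f_II = C(14,11)·0.60^11·0.40^3 = 364·0.00362797·0.064 = 0.0845172
  f_III = C(14,11)·0.88^11·0.12^3 = 364·0.245081·0.001728 = 0.154154
Weight by the priors:
  P(Z=I)·f_I = 0.06 × 0.00125594 = 7.53564e-05
  P(Z=II)·f_II = 0.67 × 0.0845172 = 0.0566265
  P(Z=III)·f_III = 0.27 × 0.154154 = 0.0416216
Marginal: 7.53564e-05 + 0.0566265 + 0.0416216 = 0.0983234
P(Group II | the observation) = 0.0566265 / 0.0983234 ≈ 0.576

0.576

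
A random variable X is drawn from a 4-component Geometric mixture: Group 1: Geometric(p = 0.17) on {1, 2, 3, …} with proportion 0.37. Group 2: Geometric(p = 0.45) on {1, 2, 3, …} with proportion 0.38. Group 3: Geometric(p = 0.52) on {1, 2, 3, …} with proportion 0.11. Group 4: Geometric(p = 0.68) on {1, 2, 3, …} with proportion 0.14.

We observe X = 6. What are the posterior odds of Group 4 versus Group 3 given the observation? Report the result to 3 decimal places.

The posterior odds equal the prior odds times the likelihood ratio: (P(Z=i)/P(Z=j))·(f_i(x)/f_j(x)).
Component likelihoods at x = 6:
  p_1 = 0.0669637
  p_2 = 0.0226478
  p_3 = 0.0132498
  p_4 = 0.0022817
Posterior odds = (P(Z=4)·p_4) / (P(Z=3)·p_3) = (0.14·0.0022817) / (0.11·0.0132498) = 0.000319438 / 0.00145748 ≈ 0.219

0.219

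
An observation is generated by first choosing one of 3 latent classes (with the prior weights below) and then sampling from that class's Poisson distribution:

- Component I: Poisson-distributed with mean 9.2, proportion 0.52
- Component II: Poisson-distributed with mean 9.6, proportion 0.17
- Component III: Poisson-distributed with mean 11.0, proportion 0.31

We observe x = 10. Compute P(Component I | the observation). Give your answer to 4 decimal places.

0.5198

By Bayes' theorem, P(k | x) = w_k f_k(x) / Σ_j w_j f_j(x).
Poisson probabilities:
  f_I = 0.12095
  f_II = 0.124086
  f_III = 0.119378
Multiply by the mixture weights:
  w_I·f_I = 0.52 × 0.12095 = 0.062894
  w_II·f_II = 0.17 × 0.124086 = 0.0210946
  w_III·f_III = 0.31 × 0.119378 = 0.0370072
Evidence: 0.062894 + 0.0210946 + 0.0370072 = 0.120996
So the posterior for Component I is 0.062894 / 0.120996 ≈ 0.5198.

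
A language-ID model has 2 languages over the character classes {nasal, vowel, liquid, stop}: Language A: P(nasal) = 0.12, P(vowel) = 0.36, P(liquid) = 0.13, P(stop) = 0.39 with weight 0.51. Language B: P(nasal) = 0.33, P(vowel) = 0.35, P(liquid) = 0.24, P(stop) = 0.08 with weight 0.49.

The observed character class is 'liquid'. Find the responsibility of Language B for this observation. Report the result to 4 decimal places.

0.6395

Posterior ∝ prior × likelihood, so P(k | x) ∝ π_k f_k(x); normalise over all components.
Component likelihoods at x = 'liquid':
  f_A = 0.13
  f_B = 0.24
Weight by the priors:
  π_A·f_A = 0.51 × 0.13 = 0.0663
  π_B·f_B = 0.49 × 0.24 = 0.1176
Denominator: 0.0663 + 0.1176 = 0.1839
Responsibility of Language B: 0.1176 / 0.1839 ≈ 0.6395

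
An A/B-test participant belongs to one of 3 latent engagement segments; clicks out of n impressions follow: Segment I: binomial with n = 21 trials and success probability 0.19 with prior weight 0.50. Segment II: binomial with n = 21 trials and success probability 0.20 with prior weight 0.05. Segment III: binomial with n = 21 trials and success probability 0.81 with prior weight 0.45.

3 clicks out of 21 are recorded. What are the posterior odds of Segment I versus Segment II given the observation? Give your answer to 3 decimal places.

Since P(k|x) ∝ P(Z=k) f_k(x), the posterior odds are P(Z=i) f_i(x) / (P(Z=j) f_j(x)).
Evaluate each component's likelihood at the observed value:
  p_I = 0.205515
  p_II = 0.191673
  p_III = 7.35989e-11
Odds = (0.50/0.05) × (0.205515/0.191673) = 10 × 1.07221 ≈ 10.722

10.722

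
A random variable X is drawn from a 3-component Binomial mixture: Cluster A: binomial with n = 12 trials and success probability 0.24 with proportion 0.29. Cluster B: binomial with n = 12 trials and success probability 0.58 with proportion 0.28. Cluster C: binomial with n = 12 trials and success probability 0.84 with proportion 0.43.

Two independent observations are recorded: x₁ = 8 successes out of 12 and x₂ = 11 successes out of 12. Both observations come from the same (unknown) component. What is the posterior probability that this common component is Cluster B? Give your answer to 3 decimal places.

0.067

The responsibility of component k is π_k f_k(x) divided by Σ_j π_j f_j(x).
Since both observations come from the same component, the likelihood for component k is f_k(x₁)·f_k(x₂).
  f_A = [C(12,8)·0.24^8·0.76^4 = 495·1.10075e-05·0.333622 = 0.00181781] × [1.38777e-06] = 2.52271e-09
  f_B = [C(12,8)·0.58^8·0.42^4 = 495·0.0128063·0.031117 = 0.197254] × [0.0125933] = 0.00248408
  f_C = [C(12,8)·0.84^8·0.16^4 = 495·0.247876·0.00065536 = 0.0804117] × [0.282081] = 0.0226826
Prior × likelihood for each component:
  π_A·f_A = 0.29 × 2.52271e-09 = 7.31587e-10
  π_B·f_B = 0.28 × 0.00248408 = 0.000695541
  π_C·f_C = 0.43 × 0.0226826 = 0.00975352
Marginal: 7.31587e-10 + 0.000695541 + 0.00975352 = 0.0104491
P(Cluster B | x) = 0.000695541 / 0.0104491 ≈ 0.067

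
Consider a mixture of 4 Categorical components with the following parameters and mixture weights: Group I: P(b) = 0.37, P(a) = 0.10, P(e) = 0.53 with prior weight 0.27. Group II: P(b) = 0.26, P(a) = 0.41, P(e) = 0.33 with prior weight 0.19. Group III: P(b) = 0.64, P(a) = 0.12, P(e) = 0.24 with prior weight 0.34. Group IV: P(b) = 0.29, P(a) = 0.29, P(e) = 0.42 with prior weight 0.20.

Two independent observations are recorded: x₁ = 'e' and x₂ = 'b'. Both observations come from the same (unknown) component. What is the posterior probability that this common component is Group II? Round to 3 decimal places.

P(component k | x) = w_k·f_k(x) / marginal(x), where marginal(x) = Σ_j w_j·f_j(x).
Since both observations come from the same component, the likelihood for component k is f_k(x₁)·f_k(x₂).
  p_I = [0.53] × [0.37] = 0.1961
  p_II = [0.33] × [0.26] = 0.0858
  p_III = [0.24] × [0.64] = 0.1536
  p_IV = [0.42] × [0.29] = 0.1218
Multiply by the mixture weights:
  w_I·p_I = 0.27 × 0.1961 = 0.052947
  w_II·p_II = 0.19 × 0.0858 = 0.016302
  w_III·p_III = 0.34 × 0.1536 = 0.052224
  w_IV·p_IV = 0.20 × 0.1218 = 0.02436
Sum: 0.052947 + 0.016302 + 0.052224 + 0.02436 = 0.145833
P(Group II | x₁, x₂) ≈ 0.112

0.112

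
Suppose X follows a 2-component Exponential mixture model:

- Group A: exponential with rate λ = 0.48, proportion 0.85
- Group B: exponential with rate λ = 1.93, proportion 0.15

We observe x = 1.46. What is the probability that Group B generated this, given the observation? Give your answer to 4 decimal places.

0.0787

Apply Bayes' rule: the posterior for each component is proportional to its prior times its likelihood at x.
Exponential densities:
  f_A = 0.23817
  f_B = 0.115293
Weight by the priors:
  π_A·f_A = 0.85 × 0.23817 = 0.202445
  π_B·f_B = 0.15 × 0.115293 = 0.0172939
Normaliser: 0.202445 + 0.0172939 = 0.219739
P(Group B | the observation) = 0.0172939 / 0.219739 ≈ 0.0787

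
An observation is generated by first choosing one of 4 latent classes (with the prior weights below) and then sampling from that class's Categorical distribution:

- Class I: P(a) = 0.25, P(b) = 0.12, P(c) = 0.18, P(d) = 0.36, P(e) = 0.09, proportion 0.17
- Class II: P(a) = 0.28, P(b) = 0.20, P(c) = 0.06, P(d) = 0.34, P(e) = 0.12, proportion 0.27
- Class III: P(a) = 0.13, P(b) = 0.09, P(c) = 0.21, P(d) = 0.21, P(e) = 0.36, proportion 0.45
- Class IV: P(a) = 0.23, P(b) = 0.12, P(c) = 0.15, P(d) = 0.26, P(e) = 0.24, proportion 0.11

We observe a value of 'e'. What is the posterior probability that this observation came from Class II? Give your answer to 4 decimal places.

Apply Bayes' rule: the posterior for each component is proportional to its prior times its likelihood at x.
Categorical probabilities:
  L_I = 0.09
  L_II = 0.12
  L_III = 0.36
  L_IV = 0.24
Unnormalised posteriors:
  π_I·L_I = 0.17 × 0.09 = 0.0153
  π_II·L_II = 0.27 × 0.12 = 0.0324
  π_III·L_III = 0.45 × 0.36 = 0.162
  π_IV·L_IV = 0.11 × 0.24 = 0.0264
Sum: 0.0153 + 0.0324 + 0.162 + 0.0264 = 0.2361
P(Class II | data) = 0.0324 / 0.2361 ≈ 0.1372

0.1372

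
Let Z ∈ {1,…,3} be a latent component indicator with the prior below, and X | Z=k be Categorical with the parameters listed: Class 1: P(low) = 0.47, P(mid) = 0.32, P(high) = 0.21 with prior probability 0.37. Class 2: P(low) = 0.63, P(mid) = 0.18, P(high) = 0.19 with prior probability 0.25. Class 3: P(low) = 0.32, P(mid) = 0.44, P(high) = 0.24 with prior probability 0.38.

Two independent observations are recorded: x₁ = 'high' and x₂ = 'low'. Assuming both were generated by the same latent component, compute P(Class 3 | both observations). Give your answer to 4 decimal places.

By Bayes' theorem, P(k | x) = P(Z=k) f_k(x) / Σ_j P(Z=j) f_j(x).
Since both observations come from the same component, the likelihood for component k is f_k(x₁)·f_k(x₂).
  p_1 = [0.21] × [0.47] = 0.0987
  p_2 = [0.19] × [0.63] = 0.1197
  p_3 = [0.24] × [0.32] = 0.0768
Weight by the priors:
  P(Z=1)·p_1 = 0.37 × 0.0987 = 0.036519
  P(Z=2)·p_2 = 0.25 × 0.1197 = 0.029925
  P(Z=3)·p_3 = 0.38 × 0.0768 = 0.029184
Sum: 0.036519 + 0.029925 + 0.029184 = 0.095628
P(Class 3 | x) ≈ 0.3052

0.3052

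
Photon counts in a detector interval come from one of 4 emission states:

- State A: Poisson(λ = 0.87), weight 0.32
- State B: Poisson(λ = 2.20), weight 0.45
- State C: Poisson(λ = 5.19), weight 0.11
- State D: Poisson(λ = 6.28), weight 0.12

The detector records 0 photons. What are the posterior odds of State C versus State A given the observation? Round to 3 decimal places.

0.005

Only the two components matter; the odds are (π_i f_i(x)) / (π_j f_j(x)).
Poisson probabilities:
  L_A = 0.418952
  L_B = 0.110803
  L_C = 0.00557201
  L_D = 0.0018734
0.000612921 / 0.134064 ≈ 0.005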